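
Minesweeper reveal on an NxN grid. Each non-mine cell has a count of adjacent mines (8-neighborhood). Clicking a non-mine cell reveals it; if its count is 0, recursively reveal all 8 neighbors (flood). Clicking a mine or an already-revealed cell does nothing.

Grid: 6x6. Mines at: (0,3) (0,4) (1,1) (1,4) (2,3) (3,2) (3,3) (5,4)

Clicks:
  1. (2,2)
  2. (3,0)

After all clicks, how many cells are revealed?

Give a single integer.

Answer: 13

Derivation:
Click 1 (2,2) count=4: revealed 1 new [(2,2)] -> total=1
Click 2 (3,0) count=0: revealed 12 new [(2,0) (2,1) (3,0) (3,1) (4,0) (4,1) (4,2) (4,3) (5,0) (5,1) (5,2) (5,3)] -> total=13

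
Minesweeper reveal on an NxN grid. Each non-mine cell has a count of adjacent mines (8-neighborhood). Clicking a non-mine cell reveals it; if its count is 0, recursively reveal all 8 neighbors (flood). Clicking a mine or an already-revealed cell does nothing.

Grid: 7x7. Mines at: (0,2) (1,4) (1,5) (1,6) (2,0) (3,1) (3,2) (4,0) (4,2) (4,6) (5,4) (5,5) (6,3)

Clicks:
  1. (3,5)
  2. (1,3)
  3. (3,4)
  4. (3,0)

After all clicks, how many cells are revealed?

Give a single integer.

Click 1 (3,5) count=1: revealed 1 new [(3,5)] -> total=1
Click 2 (1,3) count=2: revealed 1 new [(1,3)] -> total=2
Click 3 (3,4) count=0: revealed 8 new [(2,3) (2,4) (2,5) (3,3) (3,4) (4,3) (4,4) (4,5)] -> total=10
Click 4 (3,0) count=3: revealed 1 new [(3,0)] -> total=11

Answer: 11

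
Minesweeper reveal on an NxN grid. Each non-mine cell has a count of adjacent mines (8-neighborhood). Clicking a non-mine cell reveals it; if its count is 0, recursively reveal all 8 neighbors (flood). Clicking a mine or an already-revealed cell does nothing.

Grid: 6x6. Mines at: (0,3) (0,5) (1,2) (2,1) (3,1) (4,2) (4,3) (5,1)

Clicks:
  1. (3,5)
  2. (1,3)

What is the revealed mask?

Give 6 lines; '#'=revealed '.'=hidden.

Click 1 (3,5) count=0: revealed 13 new [(1,3) (1,4) (1,5) (2,3) (2,4) (2,5) (3,3) (3,4) (3,5) (4,4) (4,5) (5,4) (5,5)] -> total=13
Click 2 (1,3) count=2: revealed 0 new [(none)] -> total=13

Answer: ......
...###
...###
...###
....##
....##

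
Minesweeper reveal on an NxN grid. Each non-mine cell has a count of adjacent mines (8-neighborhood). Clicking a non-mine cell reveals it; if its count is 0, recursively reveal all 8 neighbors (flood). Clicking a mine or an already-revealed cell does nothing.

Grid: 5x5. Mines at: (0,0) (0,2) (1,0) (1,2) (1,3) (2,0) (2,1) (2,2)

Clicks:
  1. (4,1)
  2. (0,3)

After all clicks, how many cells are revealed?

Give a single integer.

Answer: 13

Derivation:
Click 1 (4,1) count=0: revealed 12 new [(2,3) (2,4) (3,0) (3,1) (3,2) (3,3) (3,4) (4,0) (4,1) (4,2) (4,3) (4,4)] -> total=12
Click 2 (0,3) count=3: revealed 1 new [(0,3)] -> total=13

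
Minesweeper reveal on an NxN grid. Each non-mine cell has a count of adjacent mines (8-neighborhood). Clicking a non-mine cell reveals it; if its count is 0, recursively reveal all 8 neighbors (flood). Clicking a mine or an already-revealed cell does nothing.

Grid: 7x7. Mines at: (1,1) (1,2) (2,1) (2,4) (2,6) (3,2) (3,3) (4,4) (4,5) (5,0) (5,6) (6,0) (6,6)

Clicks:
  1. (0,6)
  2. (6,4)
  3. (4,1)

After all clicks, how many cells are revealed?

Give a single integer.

Answer: 21

Derivation:
Click 1 (0,6) count=0: revealed 8 new [(0,3) (0,4) (0,5) (0,6) (1,3) (1,4) (1,5) (1,6)] -> total=8
Click 2 (6,4) count=0: revealed 13 new [(4,1) (4,2) (4,3) (5,1) (5,2) (5,3) (5,4) (5,5) (6,1) (6,2) (6,3) (6,4) (6,5)] -> total=21
Click 3 (4,1) count=2: revealed 0 new [(none)] -> total=21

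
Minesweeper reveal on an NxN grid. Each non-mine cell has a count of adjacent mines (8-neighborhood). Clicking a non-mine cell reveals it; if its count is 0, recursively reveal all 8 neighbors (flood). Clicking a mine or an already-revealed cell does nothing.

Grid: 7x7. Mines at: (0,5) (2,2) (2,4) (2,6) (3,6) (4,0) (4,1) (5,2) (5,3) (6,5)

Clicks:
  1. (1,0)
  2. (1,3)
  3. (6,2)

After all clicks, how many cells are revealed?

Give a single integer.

Click 1 (1,0) count=0: revealed 14 new [(0,0) (0,1) (0,2) (0,3) (0,4) (1,0) (1,1) (1,2) (1,3) (1,4) (2,0) (2,1) (3,0) (3,1)] -> total=14
Click 2 (1,3) count=2: revealed 0 new [(none)] -> total=14
Click 3 (6,2) count=2: revealed 1 new [(6,2)] -> total=15

Answer: 15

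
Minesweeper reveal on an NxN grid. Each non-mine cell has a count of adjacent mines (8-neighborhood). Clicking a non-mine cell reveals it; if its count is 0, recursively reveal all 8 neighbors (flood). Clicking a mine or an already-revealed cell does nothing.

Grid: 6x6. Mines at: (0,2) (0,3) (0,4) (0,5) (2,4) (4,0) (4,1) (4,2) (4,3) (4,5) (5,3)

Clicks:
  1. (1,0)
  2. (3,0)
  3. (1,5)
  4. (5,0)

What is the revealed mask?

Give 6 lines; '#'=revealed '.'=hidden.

Answer: ##....
####.#
####..
####..
......
#.....

Derivation:
Click 1 (1,0) count=0: revealed 14 new [(0,0) (0,1) (1,0) (1,1) (1,2) (1,3) (2,0) (2,1) (2,2) (2,3) (3,0) (3,1) (3,2) (3,3)] -> total=14
Click 2 (3,0) count=2: revealed 0 new [(none)] -> total=14
Click 3 (1,5) count=3: revealed 1 new [(1,5)] -> total=15
Click 4 (5,0) count=2: revealed 1 new [(5,0)] -> total=16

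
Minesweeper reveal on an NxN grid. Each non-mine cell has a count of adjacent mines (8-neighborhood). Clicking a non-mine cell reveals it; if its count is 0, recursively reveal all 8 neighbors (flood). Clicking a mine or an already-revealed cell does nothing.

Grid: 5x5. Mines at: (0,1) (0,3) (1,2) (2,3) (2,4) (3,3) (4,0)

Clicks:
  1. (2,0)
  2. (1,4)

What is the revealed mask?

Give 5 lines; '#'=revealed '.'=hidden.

Answer: .....
##..#
##...
##...
.....

Derivation:
Click 1 (2,0) count=0: revealed 6 new [(1,0) (1,1) (2,0) (2,1) (3,0) (3,1)] -> total=6
Click 2 (1,4) count=3: revealed 1 new [(1,4)] -> total=7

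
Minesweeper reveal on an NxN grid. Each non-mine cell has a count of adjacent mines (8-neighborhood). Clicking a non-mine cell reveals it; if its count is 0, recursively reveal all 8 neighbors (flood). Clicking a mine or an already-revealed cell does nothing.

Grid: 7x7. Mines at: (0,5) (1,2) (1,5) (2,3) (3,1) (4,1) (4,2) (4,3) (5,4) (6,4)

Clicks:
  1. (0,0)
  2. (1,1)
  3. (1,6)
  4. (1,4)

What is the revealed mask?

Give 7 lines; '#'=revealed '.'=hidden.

Click 1 (0,0) count=0: revealed 6 new [(0,0) (0,1) (1,0) (1,1) (2,0) (2,1)] -> total=6
Click 2 (1,1) count=1: revealed 0 new [(none)] -> total=6
Click 3 (1,6) count=2: revealed 1 new [(1,6)] -> total=7
Click 4 (1,4) count=3: revealed 1 new [(1,4)] -> total=8

Answer: ##.....
##..#.#
##.....
.......
.......
.......
.......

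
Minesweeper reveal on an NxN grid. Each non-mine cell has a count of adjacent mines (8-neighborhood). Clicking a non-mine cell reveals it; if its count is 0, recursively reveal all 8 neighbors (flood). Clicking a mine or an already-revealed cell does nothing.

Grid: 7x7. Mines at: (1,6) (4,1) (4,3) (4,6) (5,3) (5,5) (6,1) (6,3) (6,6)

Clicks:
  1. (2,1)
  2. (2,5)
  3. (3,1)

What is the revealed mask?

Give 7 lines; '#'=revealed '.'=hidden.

Answer: ######.
######.
######.
######.
.......
.......
.......

Derivation:
Click 1 (2,1) count=0: revealed 24 new [(0,0) (0,1) (0,2) (0,3) (0,4) (0,5) (1,0) (1,1) (1,2) (1,3) (1,4) (1,5) (2,0) (2,1) (2,2) (2,3) (2,4) (2,5) (3,0) (3,1) (3,2) (3,3) (3,4) (3,5)] -> total=24
Click 2 (2,5) count=1: revealed 0 new [(none)] -> total=24
Click 3 (3,1) count=1: revealed 0 new [(none)] -> total=24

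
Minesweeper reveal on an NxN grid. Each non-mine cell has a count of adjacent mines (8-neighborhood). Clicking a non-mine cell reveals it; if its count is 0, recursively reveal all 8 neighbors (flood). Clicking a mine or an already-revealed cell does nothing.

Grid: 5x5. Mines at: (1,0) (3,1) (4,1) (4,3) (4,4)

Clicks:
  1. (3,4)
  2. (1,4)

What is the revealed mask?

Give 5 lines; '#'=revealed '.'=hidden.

Click 1 (3,4) count=2: revealed 1 new [(3,4)] -> total=1
Click 2 (1,4) count=0: revealed 14 new [(0,1) (0,2) (0,3) (0,4) (1,1) (1,2) (1,3) (1,4) (2,1) (2,2) (2,3) (2,4) (3,2) (3,3)] -> total=15

Answer: .####
.####
.####
..###
.....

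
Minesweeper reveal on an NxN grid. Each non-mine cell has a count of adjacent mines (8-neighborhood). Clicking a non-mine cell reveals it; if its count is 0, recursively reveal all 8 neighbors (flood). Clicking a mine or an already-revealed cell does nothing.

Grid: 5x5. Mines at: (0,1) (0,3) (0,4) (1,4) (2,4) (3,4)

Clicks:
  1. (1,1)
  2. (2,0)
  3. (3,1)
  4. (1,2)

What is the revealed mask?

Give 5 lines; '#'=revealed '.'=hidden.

Click 1 (1,1) count=1: revealed 1 new [(1,1)] -> total=1
Click 2 (2,0) count=0: revealed 15 new [(1,0) (1,2) (1,3) (2,0) (2,1) (2,2) (2,3) (3,0) (3,1) (3,2) (3,3) (4,0) (4,1) (4,2) (4,3)] -> total=16
Click 3 (3,1) count=0: revealed 0 new [(none)] -> total=16
Click 4 (1,2) count=2: revealed 0 new [(none)] -> total=16

Answer: .....
####.
####.
####.
####.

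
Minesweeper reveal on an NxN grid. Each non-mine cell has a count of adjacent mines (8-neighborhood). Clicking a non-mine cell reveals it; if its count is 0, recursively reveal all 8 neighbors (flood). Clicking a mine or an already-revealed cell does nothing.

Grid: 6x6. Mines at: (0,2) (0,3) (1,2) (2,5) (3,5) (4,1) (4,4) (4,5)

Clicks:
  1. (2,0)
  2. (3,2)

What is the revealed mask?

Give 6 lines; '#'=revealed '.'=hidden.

Answer: ##....
##....
##....
###...
......
......

Derivation:
Click 1 (2,0) count=0: revealed 8 new [(0,0) (0,1) (1,0) (1,1) (2,0) (2,1) (3,0) (3,1)] -> total=8
Click 2 (3,2) count=1: revealed 1 new [(3,2)] -> total=9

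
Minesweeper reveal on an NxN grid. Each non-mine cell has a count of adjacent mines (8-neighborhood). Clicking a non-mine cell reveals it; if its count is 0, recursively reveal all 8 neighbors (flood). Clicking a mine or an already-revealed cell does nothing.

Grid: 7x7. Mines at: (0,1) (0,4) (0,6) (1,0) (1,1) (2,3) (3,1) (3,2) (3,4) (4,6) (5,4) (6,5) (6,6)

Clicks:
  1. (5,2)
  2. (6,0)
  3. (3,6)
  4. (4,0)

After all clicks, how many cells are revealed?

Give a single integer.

Click 1 (5,2) count=0: revealed 12 new [(4,0) (4,1) (4,2) (4,3) (5,0) (5,1) (5,2) (5,3) (6,0) (6,1) (6,2) (6,3)] -> total=12
Click 2 (6,0) count=0: revealed 0 new [(none)] -> total=12
Click 3 (3,6) count=1: revealed 1 new [(3,6)] -> total=13
Click 4 (4,0) count=1: revealed 0 new [(none)] -> total=13

Answer: 13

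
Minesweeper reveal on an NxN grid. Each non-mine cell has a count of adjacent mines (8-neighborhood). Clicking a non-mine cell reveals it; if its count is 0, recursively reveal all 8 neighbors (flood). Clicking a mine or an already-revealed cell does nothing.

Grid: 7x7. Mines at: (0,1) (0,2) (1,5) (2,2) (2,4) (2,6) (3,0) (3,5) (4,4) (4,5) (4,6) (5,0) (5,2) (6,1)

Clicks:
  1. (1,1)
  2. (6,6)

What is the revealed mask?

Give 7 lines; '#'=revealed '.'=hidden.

Answer: .......
.#.....
.......
.......
.......
...####
...####

Derivation:
Click 1 (1,1) count=3: revealed 1 new [(1,1)] -> total=1
Click 2 (6,6) count=0: revealed 8 new [(5,3) (5,4) (5,5) (5,6) (6,3) (6,4) (6,5) (6,6)] -> total=9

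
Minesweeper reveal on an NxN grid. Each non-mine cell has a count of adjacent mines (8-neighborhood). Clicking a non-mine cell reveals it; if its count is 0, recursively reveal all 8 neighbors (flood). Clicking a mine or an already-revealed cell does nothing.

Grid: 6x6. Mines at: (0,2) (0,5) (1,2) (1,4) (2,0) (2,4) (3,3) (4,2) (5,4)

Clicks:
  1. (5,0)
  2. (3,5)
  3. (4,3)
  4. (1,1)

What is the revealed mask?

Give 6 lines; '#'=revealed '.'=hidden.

Answer: ......
.#....
......
##...#
##.#..
##....

Derivation:
Click 1 (5,0) count=0: revealed 6 new [(3,0) (3,1) (4,0) (4,1) (5,0) (5,1)] -> total=6
Click 2 (3,5) count=1: revealed 1 new [(3,5)] -> total=7
Click 3 (4,3) count=3: revealed 1 new [(4,3)] -> total=8
Click 4 (1,1) count=3: revealed 1 new [(1,1)] -> total=9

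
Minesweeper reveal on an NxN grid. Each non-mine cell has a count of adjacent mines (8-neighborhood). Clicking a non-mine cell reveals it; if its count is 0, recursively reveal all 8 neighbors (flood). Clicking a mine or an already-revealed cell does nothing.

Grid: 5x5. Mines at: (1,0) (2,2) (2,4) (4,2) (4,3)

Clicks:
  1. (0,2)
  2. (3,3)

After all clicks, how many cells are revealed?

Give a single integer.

Click 1 (0,2) count=0: revealed 8 new [(0,1) (0,2) (0,3) (0,4) (1,1) (1,2) (1,3) (1,4)] -> total=8
Click 2 (3,3) count=4: revealed 1 new [(3,3)] -> total=9

Answer: 9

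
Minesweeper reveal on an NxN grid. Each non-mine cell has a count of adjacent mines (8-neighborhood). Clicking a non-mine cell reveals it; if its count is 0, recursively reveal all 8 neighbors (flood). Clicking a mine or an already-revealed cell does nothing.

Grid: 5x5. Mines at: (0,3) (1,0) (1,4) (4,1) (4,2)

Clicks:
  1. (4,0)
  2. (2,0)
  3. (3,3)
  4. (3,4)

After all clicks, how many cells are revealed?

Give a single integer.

Answer: 8

Derivation:
Click 1 (4,0) count=1: revealed 1 new [(4,0)] -> total=1
Click 2 (2,0) count=1: revealed 1 new [(2,0)] -> total=2
Click 3 (3,3) count=1: revealed 1 new [(3,3)] -> total=3
Click 4 (3,4) count=0: revealed 5 new [(2,3) (2,4) (3,4) (4,3) (4,4)] -> total=8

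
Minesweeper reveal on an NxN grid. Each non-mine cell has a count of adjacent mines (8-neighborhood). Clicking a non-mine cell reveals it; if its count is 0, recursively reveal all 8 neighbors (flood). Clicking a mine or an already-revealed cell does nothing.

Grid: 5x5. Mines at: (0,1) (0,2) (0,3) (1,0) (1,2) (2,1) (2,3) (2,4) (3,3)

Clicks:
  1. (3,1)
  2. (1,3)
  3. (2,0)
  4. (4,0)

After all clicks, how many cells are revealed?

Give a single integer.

Click 1 (3,1) count=1: revealed 1 new [(3,1)] -> total=1
Click 2 (1,3) count=5: revealed 1 new [(1,3)] -> total=2
Click 3 (2,0) count=2: revealed 1 new [(2,0)] -> total=3
Click 4 (4,0) count=0: revealed 5 new [(3,0) (3,2) (4,0) (4,1) (4,2)] -> total=8

Answer: 8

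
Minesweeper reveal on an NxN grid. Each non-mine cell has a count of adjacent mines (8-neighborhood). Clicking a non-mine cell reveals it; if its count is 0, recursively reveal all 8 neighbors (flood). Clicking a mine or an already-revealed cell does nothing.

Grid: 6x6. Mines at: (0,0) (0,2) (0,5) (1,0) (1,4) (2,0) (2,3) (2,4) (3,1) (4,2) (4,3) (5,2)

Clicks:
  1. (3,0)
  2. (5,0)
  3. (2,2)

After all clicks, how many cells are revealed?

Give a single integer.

Answer: 6

Derivation:
Click 1 (3,0) count=2: revealed 1 new [(3,0)] -> total=1
Click 2 (5,0) count=0: revealed 4 new [(4,0) (4,1) (5,0) (5,1)] -> total=5
Click 3 (2,2) count=2: revealed 1 new [(2,2)] -> total=6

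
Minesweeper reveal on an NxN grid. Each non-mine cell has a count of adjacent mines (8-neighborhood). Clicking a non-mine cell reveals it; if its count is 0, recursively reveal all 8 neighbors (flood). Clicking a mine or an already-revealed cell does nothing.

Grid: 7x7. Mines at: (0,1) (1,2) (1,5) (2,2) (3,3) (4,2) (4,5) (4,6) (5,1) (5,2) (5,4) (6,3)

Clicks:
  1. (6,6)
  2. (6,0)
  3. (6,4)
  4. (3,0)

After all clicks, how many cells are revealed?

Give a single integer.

Answer: 14

Derivation:
Click 1 (6,6) count=0: revealed 4 new [(5,5) (5,6) (6,5) (6,6)] -> total=4
Click 2 (6,0) count=1: revealed 1 new [(6,0)] -> total=5
Click 3 (6,4) count=2: revealed 1 new [(6,4)] -> total=6
Click 4 (3,0) count=0: revealed 8 new [(1,0) (1,1) (2,0) (2,1) (3,0) (3,1) (4,0) (4,1)] -> total=14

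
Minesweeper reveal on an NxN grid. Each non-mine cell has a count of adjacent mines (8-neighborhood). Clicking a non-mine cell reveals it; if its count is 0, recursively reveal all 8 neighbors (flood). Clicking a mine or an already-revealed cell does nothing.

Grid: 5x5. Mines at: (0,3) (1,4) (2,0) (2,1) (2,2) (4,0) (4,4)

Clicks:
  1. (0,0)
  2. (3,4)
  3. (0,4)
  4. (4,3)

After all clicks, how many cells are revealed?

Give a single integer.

Answer: 9

Derivation:
Click 1 (0,0) count=0: revealed 6 new [(0,0) (0,1) (0,2) (1,0) (1,1) (1,2)] -> total=6
Click 2 (3,4) count=1: revealed 1 new [(3,4)] -> total=7
Click 3 (0,4) count=2: revealed 1 new [(0,4)] -> total=8
Click 4 (4,3) count=1: revealed 1 new [(4,3)] -> total=9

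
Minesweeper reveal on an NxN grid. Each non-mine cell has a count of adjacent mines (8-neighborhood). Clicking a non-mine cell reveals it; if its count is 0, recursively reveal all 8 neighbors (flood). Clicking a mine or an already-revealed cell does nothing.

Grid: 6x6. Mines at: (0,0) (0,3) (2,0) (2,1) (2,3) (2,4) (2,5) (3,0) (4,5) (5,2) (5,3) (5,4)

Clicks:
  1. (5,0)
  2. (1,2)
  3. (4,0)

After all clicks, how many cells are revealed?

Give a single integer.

Answer: 5

Derivation:
Click 1 (5,0) count=0: revealed 4 new [(4,0) (4,1) (5,0) (5,1)] -> total=4
Click 2 (1,2) count=3: revealed 1 new [(1,2)] -> total=5
Click 3 (4,0) count=1: revealed 0 new [(none)] -> total=5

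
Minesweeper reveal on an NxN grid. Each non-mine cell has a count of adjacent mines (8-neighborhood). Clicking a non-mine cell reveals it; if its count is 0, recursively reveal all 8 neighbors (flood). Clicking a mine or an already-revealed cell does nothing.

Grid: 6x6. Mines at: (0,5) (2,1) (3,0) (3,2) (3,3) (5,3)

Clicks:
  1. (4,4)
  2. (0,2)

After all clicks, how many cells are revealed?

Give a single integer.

Answer: 14

Derivation:
Click 1 (4,4) count=2: revealed 1 new [(4,4)] -> total=1
Click 2 (0,2) count=0: revealed 13 new [(0,0) (0,1) (0,2) (0,3) (0,4) (1,0) (1,1) (1,2) (1,3) (1,4) (2,2) (2,3) (2,4)] -> total=14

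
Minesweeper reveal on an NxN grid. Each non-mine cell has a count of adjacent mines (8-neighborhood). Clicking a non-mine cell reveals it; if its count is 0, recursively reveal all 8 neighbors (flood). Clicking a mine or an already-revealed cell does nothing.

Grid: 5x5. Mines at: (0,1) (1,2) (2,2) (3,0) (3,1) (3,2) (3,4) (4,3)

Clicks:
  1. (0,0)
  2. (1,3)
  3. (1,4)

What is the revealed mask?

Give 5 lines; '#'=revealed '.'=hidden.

Click 1 (0,0) count=1: revealed 1 new [(0,0)] -> total=1
Click 2 (1,3) count=2: revealed 1 new [(1,3)] -> total=2
Click 3 (1,4) count=0: revealed 5 new [(0,3) (0,4) (1,4) (2,3) (2,4)] -> total=7

Answer: #..##
...##
...##
.....
.....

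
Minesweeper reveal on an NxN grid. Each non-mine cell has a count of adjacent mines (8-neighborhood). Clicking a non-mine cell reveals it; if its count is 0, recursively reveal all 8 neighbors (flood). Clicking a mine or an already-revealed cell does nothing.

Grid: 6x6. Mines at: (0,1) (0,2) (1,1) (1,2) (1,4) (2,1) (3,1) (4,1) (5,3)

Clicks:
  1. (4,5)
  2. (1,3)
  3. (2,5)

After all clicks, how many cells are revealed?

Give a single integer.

Click 1 (4,5) count=0: revealed 14 new [(2,2) (2,3) (2,4) (2,5) (3,2) (3,3) (3,4) (3,5) (4,2) (4,3) (4,4) (4,5) (5,4) (5,5)] -> total=14
Click 2 (1,3) count=3: revealed 1 new [(1,3)] -> total=15
Click 3 (2,5) count=1: revealed 0 new [(none)] -> total=15

Answer: 15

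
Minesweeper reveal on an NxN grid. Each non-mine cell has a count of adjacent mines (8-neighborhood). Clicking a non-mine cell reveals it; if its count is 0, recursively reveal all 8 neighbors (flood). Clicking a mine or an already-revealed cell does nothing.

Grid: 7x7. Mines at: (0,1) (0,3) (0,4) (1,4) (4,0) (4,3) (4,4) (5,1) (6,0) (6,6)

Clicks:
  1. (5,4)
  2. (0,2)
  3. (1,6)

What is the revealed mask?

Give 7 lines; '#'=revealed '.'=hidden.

Click 1 (5,4) count=2: revealed 1 new [(5,4)] -> total=1
Click 2 (0,2) count=2: revealed 1 new [(0,2)] -> total=2
Click 3 (1,6) count=0: revealed 12 new [(0,5) (0,6) (1,5) (1,6) (2,5) (2,6) (3,5) (3,6) (4,5) (4,6) (5,5) (5,6)] -> total=14

Answer: ..#..##
.....##
.....##
.....##
.....##
....###
.......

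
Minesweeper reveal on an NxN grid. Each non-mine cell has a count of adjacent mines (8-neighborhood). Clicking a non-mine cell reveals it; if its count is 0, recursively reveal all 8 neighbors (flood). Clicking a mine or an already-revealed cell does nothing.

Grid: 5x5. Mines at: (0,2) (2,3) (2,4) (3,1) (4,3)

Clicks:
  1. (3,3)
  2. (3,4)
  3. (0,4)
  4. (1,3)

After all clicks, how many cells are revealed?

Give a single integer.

Answer: 6

Derivation:
Click 1 (3,3) count=3: revealed 1 new [(3,3)] -> total=1
Click 2 (3,4) count=3: revealed 1 new [(3,4)] -> total=2
Click 3 (0,4) count=0: revealed 4 new [(0,3) (0,4) (1,3) (1,4)] -> total=6
Click 4 (1,3) count=3: revealed 0 new [(none)] -> total=6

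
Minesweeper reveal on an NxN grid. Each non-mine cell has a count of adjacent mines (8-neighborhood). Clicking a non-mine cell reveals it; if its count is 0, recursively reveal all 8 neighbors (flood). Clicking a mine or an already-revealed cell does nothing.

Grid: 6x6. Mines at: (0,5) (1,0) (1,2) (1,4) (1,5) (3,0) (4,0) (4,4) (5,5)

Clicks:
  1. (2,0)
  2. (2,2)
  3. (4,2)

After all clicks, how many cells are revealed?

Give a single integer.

Click 1 (2,0) count=2: revealed 1 new [(2,0)] -> total=1
Click 2 (2,2) count=1: revealed 1 new [(2,2)] -> total=2
Click 3 (4,2) count=0: revealed 11 new [(2,1) (2,3) (3,1) (3,2) (3,3) (4,1) (4,2) (4,3) (5,1) (5,2) (5,3)] -> total=13

Answer: 13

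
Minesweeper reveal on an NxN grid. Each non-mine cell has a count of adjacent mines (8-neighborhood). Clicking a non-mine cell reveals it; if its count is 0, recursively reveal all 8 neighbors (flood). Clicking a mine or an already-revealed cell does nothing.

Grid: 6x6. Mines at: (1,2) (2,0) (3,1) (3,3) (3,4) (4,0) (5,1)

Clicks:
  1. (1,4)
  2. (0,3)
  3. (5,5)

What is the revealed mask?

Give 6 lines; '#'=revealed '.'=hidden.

Answer: ...###
...###
...###
......
..####
..####

Derivation:
Click 1 (1,4) count=0: revealed 9 new [(0,3) (0,4) (0,5) (1,3) (1,4) (1,5) (2,3) (2,4) (2,5)] -> total=9
Click 2 (0,3) count=1: revealed 0 new [(none)] -> total=9
Click 3 (5,5) count=0: revealed 8 new [(4,2) (4,3) (4,4) (4,5) (5,2) (5,3) (5,4) (5,5)] -> total=17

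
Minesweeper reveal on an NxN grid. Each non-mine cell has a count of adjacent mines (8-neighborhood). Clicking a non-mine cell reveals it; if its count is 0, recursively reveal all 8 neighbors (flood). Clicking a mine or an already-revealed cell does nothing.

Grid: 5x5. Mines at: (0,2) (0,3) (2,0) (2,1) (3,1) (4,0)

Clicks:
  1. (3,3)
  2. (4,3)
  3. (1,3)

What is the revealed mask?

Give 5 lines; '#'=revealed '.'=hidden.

Click 1 (3,3) count=0: revealed 12 new [(1,2) (1,3) (1,4) (2,2) (2,3) (2,4) (3,2) (3,3) (3,4) (4,2) (4,3) (4,4)] -> total=12
Click 2 (4,3) count=0: revealed 0 new [(none)] -> total=12
Click 3 (1,3) count=2: revealed 0 new [(none)] -> total=12

Answer: .....
..###
..###
..###
..###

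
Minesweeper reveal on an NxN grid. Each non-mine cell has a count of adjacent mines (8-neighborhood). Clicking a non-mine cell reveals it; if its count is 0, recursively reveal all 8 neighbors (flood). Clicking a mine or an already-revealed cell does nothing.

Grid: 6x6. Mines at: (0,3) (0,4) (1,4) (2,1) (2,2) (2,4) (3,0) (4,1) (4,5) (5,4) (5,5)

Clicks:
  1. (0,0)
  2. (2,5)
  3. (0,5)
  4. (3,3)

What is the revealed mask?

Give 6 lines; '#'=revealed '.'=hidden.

Answer: ###..#
###...
.....#
...#..
......
......

Derivation:
Click 1 (0,0) count=0: revealed 6 new [(0,0) (0,1) (0,2) (1,0) (1,1) (1,2)] -> total=6
Click 2 (2,5) count=2: revealed 1 new [(2,5)] -> total=7
Click 3 (0,5) count=2: revealed 1 new [(0,5)] -> total=8
Click 4 (3,3) count=2: revealed 1 new [(3,3)] -> total=9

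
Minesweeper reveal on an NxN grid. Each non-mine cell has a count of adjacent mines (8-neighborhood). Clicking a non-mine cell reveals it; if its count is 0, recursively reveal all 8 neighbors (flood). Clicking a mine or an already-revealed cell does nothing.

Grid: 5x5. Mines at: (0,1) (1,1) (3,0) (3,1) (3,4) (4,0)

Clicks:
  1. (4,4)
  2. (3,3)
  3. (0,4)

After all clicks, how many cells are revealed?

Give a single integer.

Click 1 (4,4) count=1: revealed 1 new [(4,4)] -> total=1
Click 2 (3,3) count=1: revealed 1 new [(3,3)] -> total=2
Click 3 (0,4) count=0: revealed 9 new [(0,2) (0,3) (0,4) (1,2) (1,3) (1,4) (2,2) (2,3) (2,4)] -> total=11

Answer: 11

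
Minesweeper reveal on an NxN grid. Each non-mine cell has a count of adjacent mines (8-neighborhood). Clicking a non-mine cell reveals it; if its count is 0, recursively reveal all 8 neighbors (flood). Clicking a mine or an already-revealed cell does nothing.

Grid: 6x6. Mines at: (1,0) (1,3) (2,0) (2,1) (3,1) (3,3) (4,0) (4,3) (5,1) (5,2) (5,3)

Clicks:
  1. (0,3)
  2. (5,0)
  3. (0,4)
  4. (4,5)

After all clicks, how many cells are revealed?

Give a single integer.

Click 1 (0,3) count=1: revealed 1 new [(0,3)] -> total=1
Click 2 (5,0) count=2: revealed 1 new [(5,0)] -> total=2
Click 3 (0,4) count=1: revealed 1 new [(0,4)] -> total=3
Click 4 (4,5) count=0: revealed 11 new [(0,5) (1,4) (1,5) (2,4) (2,5) (3,4) (3,5) (4,4) (4,5) (5,4) (5,5)] -> total=14

Answer: 14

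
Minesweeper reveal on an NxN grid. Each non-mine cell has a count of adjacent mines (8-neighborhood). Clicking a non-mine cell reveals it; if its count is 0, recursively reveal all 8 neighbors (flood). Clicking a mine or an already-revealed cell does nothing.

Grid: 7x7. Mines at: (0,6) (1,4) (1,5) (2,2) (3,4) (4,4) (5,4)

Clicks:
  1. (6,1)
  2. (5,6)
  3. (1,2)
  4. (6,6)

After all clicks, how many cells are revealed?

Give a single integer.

Click 1 (6,1) count=0: revealed 26 new [(0,0) (0,1) (0,2) (0,3) (1,0) (1,1) (1,2) (1,3) (2,0) (2,1) (3,0) (3,1) (3,2) (3,3) (4,0) (4,1) (4,2) (4,3) (5,0) (5,1) (5,2) (5,3) (6,0) (6,1) (6,2) (6,3)] -> total=26
Click 2 (5,6) count=0: revealed 10 new [(2,5) (2,6) (3,5) (3,6) (4,5) (4,6) (5,5) (5,6) (6,5) (6,6)] -> total=36
Click 3 (1,2) count=1: revealed 0 new [(none)] -> total=36
Click 4 (6,6) count=0: revealed 0 new [(none)] -> total=36

Answer: 36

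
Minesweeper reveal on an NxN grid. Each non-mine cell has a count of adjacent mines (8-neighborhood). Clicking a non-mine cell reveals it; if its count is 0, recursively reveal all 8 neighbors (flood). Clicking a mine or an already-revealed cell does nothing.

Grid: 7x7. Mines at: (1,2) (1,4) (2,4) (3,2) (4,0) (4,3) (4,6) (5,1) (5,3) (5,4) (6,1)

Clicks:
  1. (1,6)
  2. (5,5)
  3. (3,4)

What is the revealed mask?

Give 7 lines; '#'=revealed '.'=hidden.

Click 1 (1,6) count=0: revealed 8 new [(0,5) (0,6) (1,5) (1,6) (2,5) (2,6) (3,5) (3,6)] -> total=8
Click 2 (5,5) count=2: revealed 1 new [(5,5)] -> total=9
Click 3 (3,4) count=2: revealed 1 new [(3,4)] -> total=10

Answer: .....##
.....##
.....##
....###
.......
.....#.
.......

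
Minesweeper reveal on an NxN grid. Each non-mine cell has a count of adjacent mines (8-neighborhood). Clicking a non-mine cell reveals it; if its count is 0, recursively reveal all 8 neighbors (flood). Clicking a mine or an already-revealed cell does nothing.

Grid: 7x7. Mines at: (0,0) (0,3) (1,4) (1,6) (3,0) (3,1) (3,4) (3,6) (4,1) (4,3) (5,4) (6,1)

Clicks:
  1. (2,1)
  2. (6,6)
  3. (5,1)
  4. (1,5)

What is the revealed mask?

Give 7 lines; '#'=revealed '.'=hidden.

Answer: .......
.....#.
.#.....
.......
.....##
.#...##
.....##

Derivation:
Click 1 (2,1) count=2: revealed 1 new [(2,1)] -> total=1
Click 2 (6,6) count=0: revealed 6 new [(4,5) (4,6) (5,5) (5,6) (6,5) (6,6)] -> total=7
Click 3 (5,1) count=2: revealed 1 new [(5,1)] -> total=8
Click 4 (1,5) count=2: revealed 1 new [(1,5)] -> total=9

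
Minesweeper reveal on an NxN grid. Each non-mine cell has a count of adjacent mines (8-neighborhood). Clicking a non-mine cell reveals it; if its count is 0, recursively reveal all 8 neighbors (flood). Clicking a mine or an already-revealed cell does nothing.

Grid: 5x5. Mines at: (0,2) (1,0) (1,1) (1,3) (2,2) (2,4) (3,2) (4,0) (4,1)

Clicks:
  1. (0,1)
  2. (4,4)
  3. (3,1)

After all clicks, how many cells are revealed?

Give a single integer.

Answer: 6

Derivation:
Click 1 (0,1) count=3: revealed 1 new [(0,1)] -> total=1
Click 2 (4,4) count=0: revealed 4 new [(3,3) (3,4) (4,3) (4,4)] -> total=5
Click 3 (3,1) count=4: revealed 1 new [(3,1)] -> total=6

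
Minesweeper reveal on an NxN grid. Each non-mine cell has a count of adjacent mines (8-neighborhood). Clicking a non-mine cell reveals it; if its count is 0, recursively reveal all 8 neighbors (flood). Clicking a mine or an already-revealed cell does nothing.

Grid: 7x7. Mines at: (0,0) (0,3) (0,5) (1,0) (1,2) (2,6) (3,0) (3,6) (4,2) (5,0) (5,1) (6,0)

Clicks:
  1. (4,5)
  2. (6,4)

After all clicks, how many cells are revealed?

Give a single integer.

Answer: 23

Derivation:
Click 1 (4,5) count=1: revealed 1 new [(4,5)] -> total=1
Click 2 (6,4) count=0: revealed 22 new [(1,3) (1,4) (1,5) (2,3) (2,4) (2,5) (3,3) (3,4) (3,5) (4,3) (4,4) (4,6) (5,2) (5,3) (5,4) (5,5) (5,6) (6,2) (6,3) (6,4) (6,5) (6,6)] -> total=23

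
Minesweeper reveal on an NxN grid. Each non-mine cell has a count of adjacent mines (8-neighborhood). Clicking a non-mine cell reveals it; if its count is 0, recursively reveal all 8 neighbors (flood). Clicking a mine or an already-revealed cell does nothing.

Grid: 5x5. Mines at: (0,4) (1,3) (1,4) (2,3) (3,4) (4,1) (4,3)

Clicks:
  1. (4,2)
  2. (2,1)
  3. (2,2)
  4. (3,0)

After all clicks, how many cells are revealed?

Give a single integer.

Answer: 13

Derivation:
Click 1 (4,2) count=2: revealed 1 new [(4,2)] -> total=1
Click 2 (2,1) count=0: revealed 12 new [(0,0) (0,1) (0,2) (1,0) (1,1) (1,2) (2,0) (2,1) (2,2) (3,0) (3,1) (3,2)] -> total=13
Click 3 (2,2) count=2: revealed 0 new [(none)] -> total=13
Click 4 (3,0) count=1: revealed 0 new [(none)] -> total=13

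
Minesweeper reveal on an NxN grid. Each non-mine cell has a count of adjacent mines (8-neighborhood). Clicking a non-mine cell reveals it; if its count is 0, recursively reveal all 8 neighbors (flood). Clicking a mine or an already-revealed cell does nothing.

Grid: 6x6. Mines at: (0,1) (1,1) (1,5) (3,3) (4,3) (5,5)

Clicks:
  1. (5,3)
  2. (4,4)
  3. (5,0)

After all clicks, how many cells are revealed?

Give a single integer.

Answer: 14

Derivation:
Click 1 (5,3) count=1: revealed 1 new [(5,3)] -> total=1
Click 2 (4,4) count=3: revealed 1 new [(4,4)] -> total=2
Click 3 (5,0) count=0: revealed 12 new [(2,0) (2,1) (2,2) (3,0) (3,1) (3,2) (4,0) (4,1) (4,2) (5,0) (5,1) (5,2)] -> total=14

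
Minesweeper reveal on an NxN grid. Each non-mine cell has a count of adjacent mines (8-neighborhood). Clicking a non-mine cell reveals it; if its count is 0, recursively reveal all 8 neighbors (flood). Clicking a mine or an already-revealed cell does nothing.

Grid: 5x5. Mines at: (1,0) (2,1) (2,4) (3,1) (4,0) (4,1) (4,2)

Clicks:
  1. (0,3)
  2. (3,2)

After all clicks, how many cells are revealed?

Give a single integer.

Answer: 9

Derivation:
Click 1 (0,3) count=0: revealed 8 new [(0,1) (0,2) (0,3) (0,4) (1,1) (1,2) (1,3) (1,4)] -> total=8
Click 2 (3,2) count=4: revealed 1 new [(3,2)] -> total=9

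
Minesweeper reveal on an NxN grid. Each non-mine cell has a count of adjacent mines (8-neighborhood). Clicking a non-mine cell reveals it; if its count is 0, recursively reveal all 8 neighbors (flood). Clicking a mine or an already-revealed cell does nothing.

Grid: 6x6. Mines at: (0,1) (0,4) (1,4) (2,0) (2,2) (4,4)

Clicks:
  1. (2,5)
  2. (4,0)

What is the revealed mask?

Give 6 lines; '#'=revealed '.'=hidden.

Click 1 (2,5) count=1: revealed 1 new [(2,5)] -> total=1
Click 2 (4,0) count=0: revealed 12 new [(3,0) (3,1) (3,2) (3,3) (4,0) (4,1) (4,2) (4,3) (5,0) (5,1) (5,2) (5,3)] -> total=13

Answer: ......
......
.....#
####..
####..
####..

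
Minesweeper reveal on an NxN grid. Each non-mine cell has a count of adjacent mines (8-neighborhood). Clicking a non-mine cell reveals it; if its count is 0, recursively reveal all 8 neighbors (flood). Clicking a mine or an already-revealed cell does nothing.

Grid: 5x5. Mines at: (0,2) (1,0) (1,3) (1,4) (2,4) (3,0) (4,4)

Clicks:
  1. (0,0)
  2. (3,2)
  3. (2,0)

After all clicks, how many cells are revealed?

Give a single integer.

Answer: 11

Derivation:
Click 1 (0,0) count=1: revealed 1 new [(0,0)] -> total=1
Click 2 (3,2) count=0: revealed 9 new [(2,1) (2,2) (2,3) (3,1) (3,2) (3,3) (4,1) (4,2) (4,3)] -> total=10
Click 3 (2,0) count=2: revealed 1 new [(2,0)] -> total=11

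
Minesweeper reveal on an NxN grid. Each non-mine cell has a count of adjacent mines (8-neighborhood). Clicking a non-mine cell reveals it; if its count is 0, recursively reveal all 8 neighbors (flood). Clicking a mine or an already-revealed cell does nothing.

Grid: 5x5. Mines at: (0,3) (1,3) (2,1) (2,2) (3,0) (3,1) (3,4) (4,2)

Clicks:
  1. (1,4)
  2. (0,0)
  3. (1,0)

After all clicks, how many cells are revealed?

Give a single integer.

Answer: 7

Derivation:
Click 1 (1,4) count=2: revealed 1 new [(1,4)] -> total=1
Click 2 (0,0) count=0: revealed 6 new [(0,0) (0,1) (0,2) (1,0) (1,1) (1,2)] -> total=7
Click 3 (1,0) count=1: revealed 0 new [(none)] -> total=7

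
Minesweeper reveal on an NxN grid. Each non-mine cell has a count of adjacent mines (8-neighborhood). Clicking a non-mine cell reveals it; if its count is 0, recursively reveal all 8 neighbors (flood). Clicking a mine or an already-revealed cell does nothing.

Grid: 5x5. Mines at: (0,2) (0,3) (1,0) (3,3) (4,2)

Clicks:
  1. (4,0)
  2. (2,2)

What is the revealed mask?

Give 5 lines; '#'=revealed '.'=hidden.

Click 1 (4,0) count=0: revealed 6 new [(2,0) (2,1) (3,0) (3,1) (4,0) (4,1)] -> total=6
Click 2 (2,2) count=1: revealed 1 new [(2,2)] -> total=7

Answer: .....
.....
###..
##...
##...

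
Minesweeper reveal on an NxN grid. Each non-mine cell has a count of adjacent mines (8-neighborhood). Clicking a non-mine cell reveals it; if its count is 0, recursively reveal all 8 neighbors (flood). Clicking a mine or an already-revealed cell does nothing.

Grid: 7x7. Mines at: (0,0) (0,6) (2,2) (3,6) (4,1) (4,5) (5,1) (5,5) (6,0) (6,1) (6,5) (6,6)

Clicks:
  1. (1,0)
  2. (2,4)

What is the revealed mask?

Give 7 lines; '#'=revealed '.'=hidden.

Click 1 (1,0) count=1: revealed 1 new [(1,0)] -> total=1
Click 2 (2,4) count=0: revealed 16 new [(0,1) (0,2) (0,3) (0,4) (0,5) (1,1) (1,2) (1,3) (1,4) (1,5) (2,3) (2,4) (2,5) (3,3) (3,4) (3,5)] -> total=17

Answer: .#####.
######.
...###.
...###.
.......
.......
.......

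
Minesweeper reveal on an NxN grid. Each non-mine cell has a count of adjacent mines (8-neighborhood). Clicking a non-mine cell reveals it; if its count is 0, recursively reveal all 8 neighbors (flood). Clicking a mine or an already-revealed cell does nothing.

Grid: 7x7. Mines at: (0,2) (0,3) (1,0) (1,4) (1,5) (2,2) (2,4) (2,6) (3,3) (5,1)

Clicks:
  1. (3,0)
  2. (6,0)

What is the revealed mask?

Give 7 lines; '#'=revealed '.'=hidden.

Answer: .......
.......
##.....
##.....
##.....
.......
#......

Derivation:
Click 1 (3,0) count=0: revealed 6 new [(2,0) (2,1) (3,0) (3,1) (4,0) (4,1)] -> total=6
Click 2 (6,0) count=1: revealed 1 new [(6,0)] -> total=7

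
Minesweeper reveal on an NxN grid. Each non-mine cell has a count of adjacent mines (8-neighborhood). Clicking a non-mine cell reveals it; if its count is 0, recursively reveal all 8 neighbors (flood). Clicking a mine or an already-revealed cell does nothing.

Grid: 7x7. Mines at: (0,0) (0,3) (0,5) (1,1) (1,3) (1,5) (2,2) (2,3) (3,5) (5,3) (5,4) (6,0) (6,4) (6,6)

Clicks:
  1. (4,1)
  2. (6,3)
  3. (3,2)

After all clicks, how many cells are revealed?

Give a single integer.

Answer: 12

Derivation:
Click 1 (4,1) count=0: revealed 11 new [(2,0) (2,1) (3,0) (3,1) (3,2) (4,0) (4,1) (4,2) (5,0) (5,1) (5,2)] -> total=11
Click 2 (6,3) count=3: revealed 1 new [(6,3)] -> total=12
Click 3 (3,2) count=2: revealed 0 new [(none)] -> total=12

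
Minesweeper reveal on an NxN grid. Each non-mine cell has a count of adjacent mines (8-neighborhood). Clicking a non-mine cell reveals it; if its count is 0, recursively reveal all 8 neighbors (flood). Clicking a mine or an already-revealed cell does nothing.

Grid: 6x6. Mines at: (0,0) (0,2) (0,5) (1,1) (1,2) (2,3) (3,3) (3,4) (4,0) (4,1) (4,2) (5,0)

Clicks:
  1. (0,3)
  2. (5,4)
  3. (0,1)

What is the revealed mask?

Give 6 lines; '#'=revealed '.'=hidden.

Answer: .#.#..
......
......
......
...###
...###

Derivation:
Click 1 (0,3) count=2: revealed 1 new [(0,3)] -> total=1
Click 2 (5,4) count=0: revealed 6 new [(4,3) (4,4) (4,5) (5,3) (5,4) (5,5)] -> total=7
Click 3 (0,1) count=4: revealed 1 new [(0,1)] -> total=8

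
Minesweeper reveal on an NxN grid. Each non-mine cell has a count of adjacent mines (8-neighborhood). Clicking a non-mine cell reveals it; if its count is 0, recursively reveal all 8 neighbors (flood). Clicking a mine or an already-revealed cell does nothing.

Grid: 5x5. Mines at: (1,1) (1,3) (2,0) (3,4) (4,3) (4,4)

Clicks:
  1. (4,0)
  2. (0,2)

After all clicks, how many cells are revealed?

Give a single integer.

Click 1 (4,0) count=0: revealed 6 new [(3,0) (3,1) (3,2) (4,0) (4,1) (4,2)] -> total=6
Click 2 (0,2) count=2: revealed 1 new [(0,2)] -> total=7

Answer: 7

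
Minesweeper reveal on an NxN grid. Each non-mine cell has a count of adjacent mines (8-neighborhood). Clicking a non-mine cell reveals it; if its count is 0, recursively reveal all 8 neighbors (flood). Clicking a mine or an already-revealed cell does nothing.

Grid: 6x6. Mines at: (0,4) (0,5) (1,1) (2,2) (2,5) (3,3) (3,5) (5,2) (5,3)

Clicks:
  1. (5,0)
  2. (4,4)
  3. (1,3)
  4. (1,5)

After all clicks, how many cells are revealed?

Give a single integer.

Answer: 11

Derivation:
Click 1 (5,0) count=0: revealed 8 new [(2,0) (2,1) (3,0) (3,1) (4,0) (4,1) (5,0) (5,1)] -> total=8
Click 2 (4,4) count=3: revealed 1 new [(4,4)] -> total=9
Click 3 (1,3) count=2: revealed 1 new [(1,3)] -> total=10
Click 4 (1,5) count=3: revealed 1 new [(1,5)] -> total=11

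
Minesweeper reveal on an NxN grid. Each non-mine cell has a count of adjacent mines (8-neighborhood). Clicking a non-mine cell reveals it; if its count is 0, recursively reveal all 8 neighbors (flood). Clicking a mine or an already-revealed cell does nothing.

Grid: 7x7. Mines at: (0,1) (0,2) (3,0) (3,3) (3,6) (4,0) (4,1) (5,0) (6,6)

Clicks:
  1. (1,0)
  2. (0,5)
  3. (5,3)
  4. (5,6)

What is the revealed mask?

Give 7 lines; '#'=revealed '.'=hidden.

Click 1 (1,0) count=1: revealed 1 new [(1,0)] -> total=1
Click 2 (0,5) count=0: revealed 12 new [(0,3) (0,4) (0,5) (0,6) (1,3) (1,4) (1,5) (1,6) (2,3) (2,4) (2,5) (2,6)] -> total=13
Click 3 (5,3) count=0: revealed 14 new [(4,2) (4,3) (4,4) (4,5) (5,1) (5,2) (5,3) (5,4) (5,5) (6,1) (6,2) (6,3) (6,4) (6,5)] -> total=27
Click 4 (5,6) count=1: revealed 1 new [(5,6)] -> total=28

Answer: ...####
#..####
...####
.......
..####.
.######
.#####.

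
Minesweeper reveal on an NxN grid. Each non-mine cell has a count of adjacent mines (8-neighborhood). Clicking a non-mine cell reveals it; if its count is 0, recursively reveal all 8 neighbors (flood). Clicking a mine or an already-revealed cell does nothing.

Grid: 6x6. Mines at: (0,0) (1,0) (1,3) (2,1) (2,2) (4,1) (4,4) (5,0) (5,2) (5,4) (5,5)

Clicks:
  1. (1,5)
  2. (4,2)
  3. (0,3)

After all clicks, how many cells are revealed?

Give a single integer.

Click 1 (1,5) count=0: revealed 8 new [(0,4) (0,5) (1,4) (1,5) (2,4) (2,5) (3,4) (3,5)] -> total=8
Click 2 (4,2) count=2: revealed 1 new [(4,2)] -> total=9
Click 3 (0,3) count=1: revealed 1 new [(0,3)] -> total=10

Answer: 10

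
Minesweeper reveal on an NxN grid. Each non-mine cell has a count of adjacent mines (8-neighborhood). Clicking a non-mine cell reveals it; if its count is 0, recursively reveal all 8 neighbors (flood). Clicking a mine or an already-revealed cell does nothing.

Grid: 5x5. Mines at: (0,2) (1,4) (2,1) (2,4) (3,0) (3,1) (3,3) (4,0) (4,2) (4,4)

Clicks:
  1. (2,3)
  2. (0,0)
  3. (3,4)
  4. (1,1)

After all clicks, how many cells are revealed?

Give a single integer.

Answer: 6

Derivation:
Click 1 (2,3) count=3: revealed 1 new [(2,3)] -> total=1
Click 2 (0,0) count=0: revealed 4 new [(0,0) (0,1) (1,0) (1,1)] -> total=5
Click 3 (3,4) count=3: revealed 1 new [(3,4)] -> total=6
Click 4 (1,1) count=2: revealed 0 new [(none)] -> total=6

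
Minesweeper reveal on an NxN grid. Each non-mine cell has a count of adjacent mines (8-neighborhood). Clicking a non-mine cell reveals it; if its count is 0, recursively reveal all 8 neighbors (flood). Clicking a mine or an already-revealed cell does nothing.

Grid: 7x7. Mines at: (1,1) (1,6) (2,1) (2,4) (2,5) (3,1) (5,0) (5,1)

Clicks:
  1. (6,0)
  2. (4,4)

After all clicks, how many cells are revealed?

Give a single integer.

Click 1 (6,0) count=2: revealed 1 new [(6,0)] -> total=1
Click 2 (4,4) count=0: revealed 20 new [(3,2) (3,3) (3,4) (3,5) (3,6) (4,2) (4,3) (4,4) (4,5) (4,6) (5,2) (5,3) (5,4) (5,5) (5,6) (6,2) (6,3) (6,4) (6,5) (6,6)] -> total=21

Answer: 21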